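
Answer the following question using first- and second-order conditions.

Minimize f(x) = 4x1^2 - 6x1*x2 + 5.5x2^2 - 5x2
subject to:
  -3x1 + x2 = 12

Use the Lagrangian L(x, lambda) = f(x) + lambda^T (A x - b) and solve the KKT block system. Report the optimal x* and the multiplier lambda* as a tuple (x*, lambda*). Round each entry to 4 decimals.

Form the Lagrangian:
  L(x, lambda) = (1/2) x^T Q x + c^T x + lambda^T (A x - b)
Stationarity (grad_x L = 0): Q x + c + A^T lambda = 0.
Primal feasibility: A x = b.

This gives the KKT block system:
  [ Q   A^T ] [ x     ]   [-c ]
  [ A    0  ] [ lambda ] = [ b ]

Solving the linear system:
  x*      = (-4.3521, -1.0563)
  lambda* = (-9.493)
  f(x*)   = 59.5986

x* = (-4.3521, -1.0563), lambda* = (-9.493)


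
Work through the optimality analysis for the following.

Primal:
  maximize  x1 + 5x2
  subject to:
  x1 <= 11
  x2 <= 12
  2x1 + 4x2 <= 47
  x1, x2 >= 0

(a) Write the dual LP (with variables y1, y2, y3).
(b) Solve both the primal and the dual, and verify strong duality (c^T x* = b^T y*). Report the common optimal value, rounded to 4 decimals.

The standard primal-dual pair for 'max c^T x s.t. A x <= b, x >= 0' is:
  Dual:  min b^T y  s.t.  A^T y >= c,  y >= 0.

So the dual LP is:
  minimize  11y1 + 12y2 + 47y3
  subject to:
    y1 + 2y3 >= 1
    y2 + 4y3 >= 5
    y1, y2, y3 >= 0

Solving the primal: x* = (0, 11.75).
  primal value c^T x* = 58.75.
Solving the dual: y* = (0, 0, 1.25).
  dual value b^T y* = 58.75.
Strong duality: c^T x* = b^T y*. Confirmed.

58.75


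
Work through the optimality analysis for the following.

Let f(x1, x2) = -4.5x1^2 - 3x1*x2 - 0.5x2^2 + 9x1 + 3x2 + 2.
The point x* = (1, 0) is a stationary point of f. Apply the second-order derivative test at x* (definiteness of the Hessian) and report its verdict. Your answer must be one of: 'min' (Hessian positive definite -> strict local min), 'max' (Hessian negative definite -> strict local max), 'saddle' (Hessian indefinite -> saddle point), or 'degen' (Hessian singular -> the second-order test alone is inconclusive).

Compute the Hessian H = grad^2 f:
  H = [[-9, -3], [-3, -1]]
Verify stationarity: grad f(x*) = H x* + g = (0, 0).
Eigenvalues of H: -10, 0.
H has a zero eigenvalue (singular; negative semidefinite but not definite), so H is neither positive definite, negative definite, nor indefinite. The second-order test alone is inconclusive -> degen.
(Indeed, f is constant along the null direction of H through x*, so x* is not a strict local extremum.)

degen


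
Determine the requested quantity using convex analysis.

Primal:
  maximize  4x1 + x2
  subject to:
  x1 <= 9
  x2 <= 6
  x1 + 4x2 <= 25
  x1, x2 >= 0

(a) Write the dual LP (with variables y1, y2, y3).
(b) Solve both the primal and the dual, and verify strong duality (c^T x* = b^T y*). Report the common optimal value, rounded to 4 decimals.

The standard primal-dual pair for 'max c^T x s.t. A x <= b, x >= 0' is:
  Dual:  min b^T y  s.t.  A^T y >= c,  y >= 0.

So the dual LP is:
  minimize  9y1 + 6y2 + 25y3
  subject to:
    y1 + y3 >= 4
    y2 + 4y3 >= 1
    y1, y2, y3 >= 0

Solving the primal: x* = (9, 4).
  primal value c^T x* = 40.
Solving the dual: y* = (3.75, 0, 0.25).
  dual value b^T y* = 40.
Strong duality: c^T x* = b^T y*. Confirmed.

40


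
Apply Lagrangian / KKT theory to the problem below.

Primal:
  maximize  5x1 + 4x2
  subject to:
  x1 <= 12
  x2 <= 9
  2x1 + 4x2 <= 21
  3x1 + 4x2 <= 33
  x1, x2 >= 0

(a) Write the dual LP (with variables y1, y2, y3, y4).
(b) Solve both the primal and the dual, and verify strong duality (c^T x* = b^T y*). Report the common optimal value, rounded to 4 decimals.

The standard primal-dual pair for 'max c^T x s.t. A x <= b, x >= 0' is:
  Dual:  min b^T y  s.t.  A^T y >= c,  y >= 0.

So the dual LP is:
  minimize  12y1 + 9y2 + 21y3 + 33y4
  subject to:
    y1 + 2y3 + 3y4 >= 5
    y2 + 4y3 + 4y4 >= 4
    y1, y2, y3, y4 >= 0

Solving the primal: x* = (10.5, 0).
  primal value c^T x* = 52.5.
Solving the dual: y* = (0, 0, 2.5, 0).
  dual value b^T y* = 52.5.
Strong duality: c^T x* = b^T y*. Confirmed.

52.5


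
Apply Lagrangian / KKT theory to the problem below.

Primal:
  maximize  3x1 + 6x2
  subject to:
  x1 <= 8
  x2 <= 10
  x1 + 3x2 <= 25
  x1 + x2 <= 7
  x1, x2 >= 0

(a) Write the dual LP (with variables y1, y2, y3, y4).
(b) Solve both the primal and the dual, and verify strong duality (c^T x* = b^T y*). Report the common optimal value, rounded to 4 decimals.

The standard primal-dual pair for 'max c^T x s.t. A x <= b, x >= 0' is:
  Dual:  min b^T y  s.t.  A^T y >= c,  y >= 0.

So the dual LP is:
  minimize  8y1 + 10y2 + 25y3 + 7y4
  subject to:
    y1 + y3 + y4 >= 3
    y2 + 3y3 + y4 >= 6
    y1, y2, y3, y4 >= 0

Solving the primal: x* = (0, 7).
  primal value c^T x* = 42.
Solving the dual: y* = (0, 0, 0, 6).
  dual value b^T y* = 42.
Strong duality: c^T x* = b^T y*. Confirmed.

42


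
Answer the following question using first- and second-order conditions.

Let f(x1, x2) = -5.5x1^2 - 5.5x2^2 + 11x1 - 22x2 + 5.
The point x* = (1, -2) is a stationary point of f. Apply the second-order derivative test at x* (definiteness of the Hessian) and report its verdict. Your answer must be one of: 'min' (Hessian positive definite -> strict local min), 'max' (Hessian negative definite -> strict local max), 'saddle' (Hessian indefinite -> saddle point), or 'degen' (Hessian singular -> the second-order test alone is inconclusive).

Compute the Hessian H = grad^2 f:
  H = [[-11, 0], [0, -11]]
Verify stationarity: grad f(x*) = H x* + g = (0, 0).
Eigenvalues of H: -11, -11.
Both eigenvalues < 0, so H is negative definite -> x* is a strict local max.

max


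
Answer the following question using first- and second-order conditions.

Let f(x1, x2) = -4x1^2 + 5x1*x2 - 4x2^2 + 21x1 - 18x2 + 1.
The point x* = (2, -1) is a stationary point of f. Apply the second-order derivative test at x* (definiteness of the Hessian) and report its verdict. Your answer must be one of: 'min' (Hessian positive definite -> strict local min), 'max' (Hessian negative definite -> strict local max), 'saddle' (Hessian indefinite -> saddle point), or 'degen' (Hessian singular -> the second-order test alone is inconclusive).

Compute the Hessian H = grad^2 f:
  H = [[-8, 5], [5, -8]]
Verify stationarity: grad f(x*) = H x* + g = (0, 0).
Eigenvalues of H: -13, -3.
Both eigenvalues < 0, so H is negative definite -> x* is a strict local max.

max


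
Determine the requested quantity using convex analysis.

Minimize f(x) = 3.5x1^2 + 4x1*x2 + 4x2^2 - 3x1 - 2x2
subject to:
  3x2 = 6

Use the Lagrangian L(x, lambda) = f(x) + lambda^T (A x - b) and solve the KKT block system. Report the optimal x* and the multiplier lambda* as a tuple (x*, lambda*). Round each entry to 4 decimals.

Form the Lagrangian:
  L(x, lambda) = (1/2) x^T Q x + c^T x + lambda^T (A x - b)
Stationarity (grad_x L = 0): Q x + c + A^T lambda = 0.
Primal feasibility: A x = b.

This gives the KKT block system:
  [ Q   A^T ] [ x     ]   [-c ]
  [ A    0  ] [ lambda ] = [ b ]

Solving the linear system:
  x*      = (-0.7143, 2)
  lambda* = (-3.7143)
  f(x*)   = 10.2143

x* = (-0.7143, 2), lambda* = (-3.7143)


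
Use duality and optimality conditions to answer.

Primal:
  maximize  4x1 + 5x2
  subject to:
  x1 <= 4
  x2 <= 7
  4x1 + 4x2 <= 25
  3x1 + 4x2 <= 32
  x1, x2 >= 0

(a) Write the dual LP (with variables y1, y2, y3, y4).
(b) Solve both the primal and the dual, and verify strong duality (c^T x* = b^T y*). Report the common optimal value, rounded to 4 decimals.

The standard primal-dual pair for 'max c^T x s.t. A x <= b, x >= 0' is:
  Dual:  min b^T y  s.t.  A^T y >= c,  y >= 0.

So the dual LP is:
  minimize  4y1 + 7y2 + 25y3 + 32y4
  subject to:
    y1 + 4y3 + 3y4 >= 4
    y2 + 4y3 + 4y4 >= 5
    y1, y2, y3, y4 >= 0

Solving the primal: x* = (0, 6.25).
  primal value c^T x* = 31.25.
Solving the dual: y* = (0, 0, 1.25, 0).
  dual value b^T y* = 31.25.
Strong duality: c^T x* = b^T y*. Confirmed.

31.25


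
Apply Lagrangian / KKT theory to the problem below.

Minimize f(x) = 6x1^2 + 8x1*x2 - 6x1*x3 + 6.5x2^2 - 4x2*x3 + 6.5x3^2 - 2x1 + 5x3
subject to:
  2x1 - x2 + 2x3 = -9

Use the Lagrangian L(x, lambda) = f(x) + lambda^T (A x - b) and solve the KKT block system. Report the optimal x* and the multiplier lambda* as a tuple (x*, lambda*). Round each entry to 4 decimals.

Form the Lagrangian:
  L(x, lambda) = (1/2) x^T Q x + c^T x + lambda^T (A x - b)
Stationarity (grad_x L = 0): Q x + c + A^T lambda = 0.
Primal feasibility: A x = b.

This gives the KKT block system:
  [ Q   A^T ] [ x     ]   [-c ]
  [ A    0  ] [ lambda ] = [ b ]

Solving the linear system:
  x*      = (-2.2002, 1.1633, -1.7181)
  lambda* = (4.3937)
  f(x*)   = 17.6767

x* = (-2.2002, 1.1633, -1.7181), lambda* = (4.3937)


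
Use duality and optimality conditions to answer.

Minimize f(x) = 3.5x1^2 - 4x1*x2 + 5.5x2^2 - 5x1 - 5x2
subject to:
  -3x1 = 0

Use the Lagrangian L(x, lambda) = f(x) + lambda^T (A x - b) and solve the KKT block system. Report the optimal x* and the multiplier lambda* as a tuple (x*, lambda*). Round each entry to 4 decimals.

Form the Lagrangian:
  L(x, lambda) = (1/2) x^T Q x + c^T x + lambda^T (A x - b)
Stationarity (grad_x L = 0): Q x + c + A^T lambda = 0.
Primal feasibility: A x = b.

This gives the KKT block system:
  [ Q   A^T ] [ x     ]   [-c ]
  [ A    0  ] [ lambda ] = [ b ]

Solving the linear system:
  x*      = (0, 0.4545)
  lambda* = (-2.2727)
  f(x*)   = -1.1364

x* = (0, 0.4545), lambda* = (-2.2727)


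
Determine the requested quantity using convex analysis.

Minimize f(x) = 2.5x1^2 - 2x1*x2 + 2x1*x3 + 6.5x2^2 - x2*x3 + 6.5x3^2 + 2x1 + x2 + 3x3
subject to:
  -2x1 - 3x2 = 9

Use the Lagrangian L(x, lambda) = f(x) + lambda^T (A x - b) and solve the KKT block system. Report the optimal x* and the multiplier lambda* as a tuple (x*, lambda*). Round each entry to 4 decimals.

Form the Lagrangian:
  L(x, lambda) = (1/2) x^T Q x + c^T x + lambda^T (A x - b)
Stationarity (grad_x L = 0): Q x + c + A^T lambda = 0.
Primal feasibility: A x = b.

This gives the KKT block system:
  [ Q   A^T ] [ x     ]   [-c ]
  [ A    0  ] [ lambda ] = [ b ]

Solving the linear system:
  x*      = (-2.4891, -1.3406, 0.049)
  lambda* = (-3.833)
  f(x*)   = 14.1627

x* = (-2.4891, -1.3406, 0.049), lambda* = (-3.833)


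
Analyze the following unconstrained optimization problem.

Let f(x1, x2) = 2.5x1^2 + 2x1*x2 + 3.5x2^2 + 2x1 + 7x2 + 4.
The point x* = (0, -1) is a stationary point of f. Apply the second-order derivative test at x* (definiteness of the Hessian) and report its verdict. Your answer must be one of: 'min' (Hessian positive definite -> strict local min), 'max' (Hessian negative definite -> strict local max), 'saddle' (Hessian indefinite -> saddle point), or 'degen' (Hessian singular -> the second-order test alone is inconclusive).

Compute the Hessian H = grad^2 f:
  H = [[5, 2], [2, 7]]
Verify stationarity: grad f(x*) = H x* + g = (0, 0).
Eigenvalues of H: 3.7639, 8.2361.
Both eigenvalues > 0, so H is positive definite -> x* is a strict local min.

min


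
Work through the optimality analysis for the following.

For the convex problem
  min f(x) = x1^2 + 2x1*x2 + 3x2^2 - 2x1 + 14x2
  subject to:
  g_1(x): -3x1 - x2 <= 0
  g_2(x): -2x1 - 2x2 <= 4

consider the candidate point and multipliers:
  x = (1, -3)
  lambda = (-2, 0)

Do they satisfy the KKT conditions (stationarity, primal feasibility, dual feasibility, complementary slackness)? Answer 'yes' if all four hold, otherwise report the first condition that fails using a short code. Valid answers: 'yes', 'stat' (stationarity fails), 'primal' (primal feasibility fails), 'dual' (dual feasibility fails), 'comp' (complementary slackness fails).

Gradient of f: grad f(x) = Q x + c = (-6, -2)
Constraint values g_i(x) = a_i^T x - b_i:
  g_1((1, -3)) = 0
  g_2((1, -3)) = 0
Stationarity residual: grad f(x) + sum_i lambda_i a_i = (0, 0)
  -> stationarity OK
Primal feasibility (all g_i <= 0): OK
Dual feasibility (all lambda_i >= 0): FAILS
Complementary slackness (lambda_i * g_i(x) = 0 for all i): OK

Verdict: the first failing condition is dual_feasibility -> dual.

dual


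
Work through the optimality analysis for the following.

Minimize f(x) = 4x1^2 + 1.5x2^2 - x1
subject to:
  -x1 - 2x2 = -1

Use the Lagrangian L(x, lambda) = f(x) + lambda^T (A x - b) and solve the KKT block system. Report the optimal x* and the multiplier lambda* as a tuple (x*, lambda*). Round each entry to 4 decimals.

Form the Lagrangian:
  L(x, lambda) = (1/2) x^T Q x + c^T x + lambda^T (A x - b)
Stationarity (grad_x L = 0): Q x + c + A^T lambda = 0.
Primal feasibility: A x = b.

This gives the KKT block system:
  [ Q   A^T ] [ x     ]   [-c ]
  [ A    0  ] [ lambda ] = [ b ]

Solving the linear system:
  x*      = (0.2, 0.4)
  lambda* = (0.6)
  f(x*)   = 0.2

x* = (0.2, 0.4), lambda* = (0.6)


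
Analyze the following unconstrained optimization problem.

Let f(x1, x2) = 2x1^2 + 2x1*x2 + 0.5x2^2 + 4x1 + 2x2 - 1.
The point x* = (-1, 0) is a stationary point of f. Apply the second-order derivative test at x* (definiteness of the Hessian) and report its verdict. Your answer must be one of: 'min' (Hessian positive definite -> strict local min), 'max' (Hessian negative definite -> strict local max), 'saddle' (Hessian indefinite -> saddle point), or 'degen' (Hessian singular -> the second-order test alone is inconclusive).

Compute the Hessian H = grad^2 f:
  H = [[4, 2], [2, 1]]
Verify stationarity: grad f(x*) = H x* + g = (0, 0).
Eigenvalues of H: 0, 5.
H has a zero eigenvalue (singular; positive semidefinite but not definite), so H is neither positive definite, negative definite, nor indefinite. The second-order test alone is inconclusive -> degen.
(Indeed, f is constant along the null direction of H through x*, so x* is not a strict local extremum.)

degen


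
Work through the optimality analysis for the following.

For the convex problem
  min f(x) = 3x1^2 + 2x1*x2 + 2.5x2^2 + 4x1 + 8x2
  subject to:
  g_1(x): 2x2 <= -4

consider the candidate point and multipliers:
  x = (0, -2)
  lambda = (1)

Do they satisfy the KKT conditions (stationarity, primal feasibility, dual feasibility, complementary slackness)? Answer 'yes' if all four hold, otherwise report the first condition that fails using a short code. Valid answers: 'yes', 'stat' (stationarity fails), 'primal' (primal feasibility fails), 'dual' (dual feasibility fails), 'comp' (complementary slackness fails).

Gradient of f: grad f(x) = Q x + c = (0, -2)
Constraint values g_i(x) = a_i^T x - b_i:
  g_1((0, -2)) = 0
Stationarity residual: grad f(x) + sum_i lambda_i a_i = (0, 0)
  -> stationarity OK
Primal feasibility (all g_i <= 0): OK
Dual feasibility (all lambda_i >= 0): OK
Complementary slackness (lambda_i * g_i(x) = 0 for all i): OK

Verdict: yes, KKT holds.

yes


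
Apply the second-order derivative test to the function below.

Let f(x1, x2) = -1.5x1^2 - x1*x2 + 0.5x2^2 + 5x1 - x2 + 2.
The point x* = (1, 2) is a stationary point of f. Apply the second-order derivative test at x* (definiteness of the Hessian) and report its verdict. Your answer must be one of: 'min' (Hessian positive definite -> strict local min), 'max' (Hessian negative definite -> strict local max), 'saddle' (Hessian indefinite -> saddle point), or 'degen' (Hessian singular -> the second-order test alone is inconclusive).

Compute the Hessian H = grad^2 f:
  H = [[-3, -1], [-1, 1]]
Verify stationarity: grad f(x*) = H x* + g = (0, 0).
Eigenvalues of H: -3.2361, 1.2361.
Eigenvalues have mixed signs, so H is indefinite -> x* is a saddle point.

saddle


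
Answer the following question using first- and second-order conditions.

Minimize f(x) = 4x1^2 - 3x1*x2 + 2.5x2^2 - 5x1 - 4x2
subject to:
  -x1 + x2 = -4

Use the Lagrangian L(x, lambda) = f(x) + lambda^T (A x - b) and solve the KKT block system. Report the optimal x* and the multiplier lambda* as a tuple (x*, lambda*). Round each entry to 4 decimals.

Form the Lagrangian:
  L(x, lambda) = (1/2) x^T Q x + c^T x + lambda^T (A x - b)
Stationarity (grad_x L = 0): Q x + c + A^T lambda = 0.
Primal feasibility: A x = b.

This gives the KKT block system:
  [ Q   A^T ] [ x     ]   [-c ]
  [ A    0  ] [ lambda ] = [ b ]

Solving the linear system:
  x*      = (2.4286, -1.5714)
  lambda* = (19.1429)
  f(x*)   = 35.3571

x* = (2.4286, -1.5714), lambda* = (19.1429)


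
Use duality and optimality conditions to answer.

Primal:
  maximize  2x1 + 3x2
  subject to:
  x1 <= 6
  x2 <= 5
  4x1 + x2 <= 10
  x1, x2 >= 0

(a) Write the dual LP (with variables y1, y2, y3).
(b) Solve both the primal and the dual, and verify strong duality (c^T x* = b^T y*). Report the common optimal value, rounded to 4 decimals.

The standard primal-dual pair for 'max c^T x s.t. A x <= b, x >= 0' is:
  Dual:  min b^T y  s.t.  A^T y >= c,  y >= 0.

So the dual LP is:
  minimize  6y1 + 5y2 + 10y3
  subject to:
    y1 + 4y3 >= 2
    y2 + y3 >= 3
    y1, y2, y3 >= 0

Solving the primal: x* = (1.25, 5).
  primal value c^T x* = 17.5.
Solving the dual: y* = (0, 2.5, 0.5).
  dual value b^T y* = 17.5.
Strong duality: c^T x* = b^T y*. Confirmed.

17.5


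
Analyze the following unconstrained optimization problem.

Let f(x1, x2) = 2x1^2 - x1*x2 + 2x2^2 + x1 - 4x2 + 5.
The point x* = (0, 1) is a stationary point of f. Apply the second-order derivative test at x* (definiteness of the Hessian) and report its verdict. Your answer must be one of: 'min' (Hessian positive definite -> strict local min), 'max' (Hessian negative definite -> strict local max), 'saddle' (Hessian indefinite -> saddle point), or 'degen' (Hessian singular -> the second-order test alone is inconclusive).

Compute the Hessian H = grad^2 f:
  H = [[4, -1], [-1, 4]]
Verify stationarity: grad f(x*) = H x* + g = (0, 0).
Eigenvalues of H: 3, 5.
Both eigenvalues > 0, so H is positive definite -> x* is a strict local min.

min


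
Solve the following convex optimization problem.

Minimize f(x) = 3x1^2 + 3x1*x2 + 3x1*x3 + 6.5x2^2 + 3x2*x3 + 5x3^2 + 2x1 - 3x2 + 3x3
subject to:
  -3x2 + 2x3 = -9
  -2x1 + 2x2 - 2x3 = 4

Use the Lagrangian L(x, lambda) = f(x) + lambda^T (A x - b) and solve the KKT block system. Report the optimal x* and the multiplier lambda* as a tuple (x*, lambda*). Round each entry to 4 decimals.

Form the Lagrangian:
  L(x, lambda) = (1/2) x^T Q x + c^T x + lambda^T (A x - b)
Stationarity (grad_x L = 0): Q x + c + A^T lambda = 0.
Primal feasibility: A x = b.

This gives the KKT block system:
  [ Q   A^T ] [ x     ]   [-c ]
  [ A    0  ] [ lambda ] = [ b ]

Solving the linear system:
  x*      = (1.6883, 1.6234, -2.0649)
  lambda* = (9.2597, 5.4026)
  f(x*)   = 27.0195

x* = (1.6883, 1.6234, -2.0649), lambda* = (9.2597, 5.4026)


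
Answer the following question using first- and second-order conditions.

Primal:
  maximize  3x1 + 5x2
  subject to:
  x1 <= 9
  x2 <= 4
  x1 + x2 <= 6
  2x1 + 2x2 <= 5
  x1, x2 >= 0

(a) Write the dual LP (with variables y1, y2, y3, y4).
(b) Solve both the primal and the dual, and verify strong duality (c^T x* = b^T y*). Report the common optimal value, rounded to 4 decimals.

The standard primal-dual pair for 'max c^T x s.t. A x <= b, x >= 0' is:
  Dual:  min b^T y  s.t.  A^T y >= c,  y >= 0.

So the dual LP is:
  minimize  9y1 + 4y2 + 6y3 + 5y4
  subject to:
    y1 + y3 + 2y4 >= 3
    y2 + y3 + 2y4 >= 5
    y1, y2, y3, y4 >= 0

Solving the primal: x* = (0, 2.5).
  primal value c^T x* = 12.5.
Solving the dual: y* = (0, 0, 0, 2.5).
  dual value b^T y* = 12.5.
Strong duality: c^T x* = b^T y*. Confirmed.

12.5


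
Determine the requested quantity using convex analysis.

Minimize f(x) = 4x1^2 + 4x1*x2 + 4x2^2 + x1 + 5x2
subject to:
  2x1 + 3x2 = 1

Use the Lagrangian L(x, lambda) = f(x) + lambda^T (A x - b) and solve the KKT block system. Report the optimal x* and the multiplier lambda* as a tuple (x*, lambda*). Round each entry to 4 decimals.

Form the Lagrangian:
  L(x, lambda) = (1/2) x^T Q x + c^T x + lambda^T (A x - b)
Stationarity (grad_x L = 0): Q x + c + A^T lambda = 0.
Primal feasibility: A x = b.

This gives the KKT block system:
  [ Q   A^T ] [ x     ]   [-c ]
  [ A    0  ] [ lambda ] = [ b ]

Solving the linear system:
  x*      = (0.4464, 0.0357)
  lambda* = (-2.3571)
  f(x*)   = 1.4911

x* = (0.4464, 0.0357), lambda* = (-2.3571)


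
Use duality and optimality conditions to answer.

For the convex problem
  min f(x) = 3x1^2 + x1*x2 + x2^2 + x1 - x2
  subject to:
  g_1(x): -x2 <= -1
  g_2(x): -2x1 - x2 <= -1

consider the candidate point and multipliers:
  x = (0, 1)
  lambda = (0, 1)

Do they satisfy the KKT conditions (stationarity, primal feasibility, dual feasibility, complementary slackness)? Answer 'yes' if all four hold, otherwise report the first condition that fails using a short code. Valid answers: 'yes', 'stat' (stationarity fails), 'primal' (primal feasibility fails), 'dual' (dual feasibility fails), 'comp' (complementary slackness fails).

Gradient of f: grad f(x) = Q x + c = (2, 1)
Constraint values g_i(x) = a_i^T x - b_i:
  g_1((0, 1)) = 0
  g_2((0, 1)) = 0
Stationarity residual: grad f(x) + sum_i lambda_i a_i = (0, 0)
  -> stationarity OK
Primal feasibility (all g_i <= 0): OK
Dual feasibility (all lambda_i >= 0): OK
Complementary slackness (lambda_i * g_i(x) = 0 for all i): OK

Verdict: yes, KKT holds.

yes


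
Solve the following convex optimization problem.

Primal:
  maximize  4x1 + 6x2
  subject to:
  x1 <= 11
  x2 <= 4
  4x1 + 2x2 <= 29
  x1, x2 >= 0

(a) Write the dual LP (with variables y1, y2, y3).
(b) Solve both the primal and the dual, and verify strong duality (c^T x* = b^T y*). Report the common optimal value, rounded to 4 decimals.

The standard primal-dual pair for 'max c^T x s.t. A x <= b, x >= 0' is:
  Dual:  min b^T y  s.t.  A^T y >= c,  y >= 0.

So the dual LP is:
  minimize  11y1 + 4y2 + 29y3
  subject to:
    y1 + 4y3 >= 4
    y2 + 2y3 >= 6
    y1, y2, y3 >= 0

Solving the primal: x* = (5.25, 4).
  primal value c^T x* = 45.
Solving the dual: y* = (0, 4, 1).
  dual value b^T y* = 45.
Strong duality: c^T x* = b^T y*. Confirmed.

45


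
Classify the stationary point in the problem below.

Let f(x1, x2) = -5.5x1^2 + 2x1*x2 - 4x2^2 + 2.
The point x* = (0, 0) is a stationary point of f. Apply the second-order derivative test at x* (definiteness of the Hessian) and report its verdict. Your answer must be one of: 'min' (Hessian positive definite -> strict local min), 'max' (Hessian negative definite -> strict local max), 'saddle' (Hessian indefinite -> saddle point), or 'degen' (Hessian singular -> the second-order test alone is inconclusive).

Compute the Hessian H = grad^2 f:
  H = [[-11, 2], [2, -8]]
Verify stationarity: grad f(x*) = H x* + g = (0, 0).
Eigenvalues of H: -12, -7.
Both eigenvalues < 0, so H is negative definite -> x* is a strict local max.

max


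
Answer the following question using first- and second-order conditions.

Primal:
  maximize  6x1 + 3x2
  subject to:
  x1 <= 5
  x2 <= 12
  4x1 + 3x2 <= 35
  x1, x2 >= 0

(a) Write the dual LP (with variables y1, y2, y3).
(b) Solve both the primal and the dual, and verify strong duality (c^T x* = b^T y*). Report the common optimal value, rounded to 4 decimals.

The standard primal-dual pair for 'max c^T x s.t. A x <= b, x >= 0' is:
  Dual:  min b^T y  s.t.  A^T y >= c,  y >= 0.

So the dual LP is:
  minimize  5y1 + 12y2 + 35y3
  subject to:
    y1 + 4y3 >= 6
    y2 + 3y3 >= 3
    y1, y2, y3 >= 0

Solving the primal: x* = (5, 5).
  primal value c^T x* = 45.
Solving the dual: y* = (2, 0, 1).
  dual value b^T y* = 45.
Strong duality: c^T x* = b^T y*. Confirmed.

45


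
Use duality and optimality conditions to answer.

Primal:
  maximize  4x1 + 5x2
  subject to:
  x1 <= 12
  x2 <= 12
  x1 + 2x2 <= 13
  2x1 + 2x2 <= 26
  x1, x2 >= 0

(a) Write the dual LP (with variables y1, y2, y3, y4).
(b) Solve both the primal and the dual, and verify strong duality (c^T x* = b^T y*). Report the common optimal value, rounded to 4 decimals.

The standard primal-dual pair for 'max c^T x s.t. A x <= b, x >= 0' is:
  Dual:  min b^T y  s.t.  A^T y >= c,  y >= 0.

So the dual LP is:
  minimize  12y1 + 12y2 + 13y3 + 26y4
  subject to:
    y1 + y3 + 2y4 >= 4
    y2 + 2y3 + 2y4 >= 5
    y1, y2, y3, y4 >= 0

Solving the primal: x* = (12, 0.5).
  primal value c^T x* = 50.5.
Solving the dual: y* = (1.5, 0, 2.5, 0).
  dual value b^T y* = 50.5.
Strong duality: c^T x* = b^T y*. Confirmed.

50.5


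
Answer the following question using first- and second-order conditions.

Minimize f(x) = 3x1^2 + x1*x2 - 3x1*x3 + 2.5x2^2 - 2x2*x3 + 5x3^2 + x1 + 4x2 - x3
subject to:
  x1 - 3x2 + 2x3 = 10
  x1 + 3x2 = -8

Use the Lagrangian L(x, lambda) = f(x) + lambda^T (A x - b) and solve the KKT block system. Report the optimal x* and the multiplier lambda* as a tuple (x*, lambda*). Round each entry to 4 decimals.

Form the Lagrangian:
  L(x, lambda) = (1/2) x^T Q x + c^T x + lambda^T (A x - b)
Stationarity (grad_x L = 0): Q x + c + A^T lambda = 0.
Primal feasibility: A x = b.

This gives the KKT block system:
  [ Q   A^T ] [ x     ]   [-c ]
  [ A    0  ] [ lambda ] = [ b ]

Solving the linear system:
  x*      = (0.7405, -2.9135, 0.2595)
  lambda* = (-2.6, 0.8486)
  f(x*)   = 10.8081

x* = (0.7405, -2.9135, 0.2595), lambda* = (-2.6, 0.8486)


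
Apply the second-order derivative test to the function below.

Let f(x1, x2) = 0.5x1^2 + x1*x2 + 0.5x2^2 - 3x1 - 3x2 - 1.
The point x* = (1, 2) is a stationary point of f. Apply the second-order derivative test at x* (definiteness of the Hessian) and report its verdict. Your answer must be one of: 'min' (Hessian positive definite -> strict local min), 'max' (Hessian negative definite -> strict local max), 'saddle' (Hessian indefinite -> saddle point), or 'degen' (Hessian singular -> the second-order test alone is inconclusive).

Compute the Hessian H = grad^2 f:
  H = [[1, 1], [1, 1]]
Verify stationarity: grad f(x*) = H x* + g = (0, 0).
Eigenvalues of H: 0, 2.
H has a zero eigenvalue (singular; positive semidefinite but not definite), so H is neither positive definite, negative definite, nor indefinite. The second-order test alone is inconclusive -> degen.
(Indeed, f is constant along the null direction of H through x*, so x* is not a strict local extremum.)

degen


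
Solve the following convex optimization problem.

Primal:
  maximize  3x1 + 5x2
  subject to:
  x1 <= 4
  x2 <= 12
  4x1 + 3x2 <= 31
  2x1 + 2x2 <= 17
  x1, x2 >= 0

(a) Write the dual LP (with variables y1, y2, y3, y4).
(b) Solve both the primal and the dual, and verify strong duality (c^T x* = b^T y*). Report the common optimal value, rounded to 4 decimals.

The standard primal-dual pair for 'max c^T x s.t. A x <= b, x >= 0' is:
  Dual:  min b^T y  s.t.  A^T y >= c,  y >= 0.

So the dual LP is:
  minimize  4y1 + 12y2 + 31y3 + 17y4
  subject to:
    y1 + 4y3 + 2y4 >= 3
    y2 + 3y3 + 2y4 >= 5
    y1, y2, y3, y4 >= 0

Solving the primal: x* = (0, 8.5).
  primal value c^T x* = 42.5.
Solving the dual: y* = (0, 0, 0, 2.5).
  dual value b^T y* = 42.5.
Strong duality: c^T x* = b^T y*. Confirmed.

42.5


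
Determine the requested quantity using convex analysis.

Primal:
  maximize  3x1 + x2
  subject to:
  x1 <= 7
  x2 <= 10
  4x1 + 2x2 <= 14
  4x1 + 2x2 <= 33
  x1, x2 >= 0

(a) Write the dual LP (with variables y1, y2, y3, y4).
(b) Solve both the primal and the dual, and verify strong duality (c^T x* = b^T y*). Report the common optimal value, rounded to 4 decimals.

The standard primal-dual pair for 'max c^T x s.t. A x <= b, x >= 0' is:
  Dual:  min b^T y  s.t.  A^T y >= c,  y >= 0.

So the dual LP is:
  minimize  7y1 + 10y2 + 14y3 + 33y4
  subject to:
    y1 + 4y3 + 4y4 >= 3
    y2 + 2y3 + 2y4 >= 1
    y1, y2, y3, y4 >= 0

Solving the primal: x* = (3.5, 0).
  primal value c^T x* = 10.5.
Solving the dual: y* = (0, 0, 0.75, 0).
  dual value b^T y* = 10.5.
Strong duality: c^T x* = b^T y*. Confirmed.

10.5


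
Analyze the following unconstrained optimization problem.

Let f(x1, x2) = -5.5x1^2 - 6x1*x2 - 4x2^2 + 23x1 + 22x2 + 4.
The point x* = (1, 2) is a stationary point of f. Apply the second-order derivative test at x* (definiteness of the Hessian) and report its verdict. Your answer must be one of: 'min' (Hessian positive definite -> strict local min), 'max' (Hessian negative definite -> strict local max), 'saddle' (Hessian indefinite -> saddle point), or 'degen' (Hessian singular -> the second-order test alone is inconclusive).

Compute the Hessian H = grad^2 f:
  H = [[-11, -6], [-6, -8]]
Verify stationarity: grad f(x*) = H x* + g = (0, 0).
Eigenvalues of H: -15.6847, -3.3153.
Both eigenvalues < 0, so H is negative definite -> x* is a strict local max.

max


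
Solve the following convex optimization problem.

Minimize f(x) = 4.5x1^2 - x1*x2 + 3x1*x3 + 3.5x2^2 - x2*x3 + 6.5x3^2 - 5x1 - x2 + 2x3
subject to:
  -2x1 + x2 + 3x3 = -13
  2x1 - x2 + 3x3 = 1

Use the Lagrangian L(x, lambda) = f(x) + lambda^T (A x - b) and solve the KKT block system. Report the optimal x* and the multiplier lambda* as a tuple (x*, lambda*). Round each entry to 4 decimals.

Form the Lagrangian:
  L(x, lambda) = (1/2) x^T Q x + c^T x + lambda^T (A x - b)
Stationarity (grad_x L = 0): Q x + c + A^T lambda = 0.
Primal feasibility: A x = b.

This gives the KKT block system:
  [ Q   A^T ] [ x     ]   [-c ]
  [ A    0  ] [ lambda ] = [ b ]

Solving the linear system:
  x*      = (3.0303, -0.9394, -2)
  lambda* = (6.6313, -1.9747)
  f(x*)   = 34.9848

x* = (3.0303, -0.9394, -2), lambda* = (6.6313, -1.9747)


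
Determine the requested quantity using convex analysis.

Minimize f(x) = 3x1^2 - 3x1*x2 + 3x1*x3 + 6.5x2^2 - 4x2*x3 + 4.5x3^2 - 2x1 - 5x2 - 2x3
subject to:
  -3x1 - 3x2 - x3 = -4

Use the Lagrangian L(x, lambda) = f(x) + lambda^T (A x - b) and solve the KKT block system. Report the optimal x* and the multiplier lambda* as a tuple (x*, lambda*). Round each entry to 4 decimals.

Form the Lagrangian:
  L(x, lambda) = (1/2) x^T Q x + c^T x + lambda^T (A x - b)
Stationarity (grad_x L = 0): Q x + c + A^T lambda = 0.
Primal feasibility: A x = b.

This gives the KKT block system:
  [ Q   A^T ] [ x     ]   [-c ]
  [ A    0  ] [ lambda ] = [ b ]

Solving the linear system:
  x*      = (0.5648, 0.6546, 0.3416)
  lambda* = (0.1499)
  f(x*)   = -2.2432

x* = (0.5648, 0.6546, 0.3416), lambda* = (0.1499)


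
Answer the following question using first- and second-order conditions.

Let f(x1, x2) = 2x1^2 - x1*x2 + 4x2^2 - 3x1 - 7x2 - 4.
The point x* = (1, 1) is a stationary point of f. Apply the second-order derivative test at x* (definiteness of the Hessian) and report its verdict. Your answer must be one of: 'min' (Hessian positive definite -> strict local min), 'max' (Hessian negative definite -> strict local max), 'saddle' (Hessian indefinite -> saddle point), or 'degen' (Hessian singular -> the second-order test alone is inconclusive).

Compute the Hessian H = grad^2 f:
  H = [[4, -1], [-1, 8]]
Verify stationarity: grad f(x*) = H x* + g = (0, 0).
Eigenvalues of H: 3.7639, 8.2361.
Both eigenvalues > 0, so H is positive definite -> x* is a strict local min.

min


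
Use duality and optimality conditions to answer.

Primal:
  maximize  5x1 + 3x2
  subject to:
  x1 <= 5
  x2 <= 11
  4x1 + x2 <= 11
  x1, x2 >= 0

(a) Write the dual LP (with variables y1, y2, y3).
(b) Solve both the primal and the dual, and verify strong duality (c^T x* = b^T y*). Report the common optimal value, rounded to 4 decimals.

The standard primal-dual pair for 'max c^T x s.t. A x <= b, x >= 0' is:
  Dual:  min b^T y  s.t.  A^T y >= c,  y >= 0.

So the dual LP is:
  minimize  5y1 + 11y2 + 11y3
  subject to:
    y1 + 4y3 >= 5
    y2 + y3 >= 3
    y1, y2, y3 >= 0

Solving the primal: x* = (0, 11).
  primal value c^T x* = 33.
Solving the dual: y* = (0, 1.75, 1.25).
  dual value b^T y* = 33.
Strong duality: c^T x* = b^T y*. Confirmed.

33


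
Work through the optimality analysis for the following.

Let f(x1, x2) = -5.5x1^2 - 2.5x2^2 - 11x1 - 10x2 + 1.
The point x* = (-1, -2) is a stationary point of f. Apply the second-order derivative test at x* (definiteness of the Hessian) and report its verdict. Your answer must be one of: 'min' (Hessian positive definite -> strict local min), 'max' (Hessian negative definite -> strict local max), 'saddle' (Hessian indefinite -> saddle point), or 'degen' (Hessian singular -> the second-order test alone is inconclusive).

Compute the Hessian H = grad^2 f:
  H = [[-11, 0], [0, -5]]
Verify stationarity: grad f(x*) = H x* + g = (0, 0).
Eigenvalues of H: -11, -5.
Both eigenvalues < 0, so H is negative definite -> x* is a strict local max.

max


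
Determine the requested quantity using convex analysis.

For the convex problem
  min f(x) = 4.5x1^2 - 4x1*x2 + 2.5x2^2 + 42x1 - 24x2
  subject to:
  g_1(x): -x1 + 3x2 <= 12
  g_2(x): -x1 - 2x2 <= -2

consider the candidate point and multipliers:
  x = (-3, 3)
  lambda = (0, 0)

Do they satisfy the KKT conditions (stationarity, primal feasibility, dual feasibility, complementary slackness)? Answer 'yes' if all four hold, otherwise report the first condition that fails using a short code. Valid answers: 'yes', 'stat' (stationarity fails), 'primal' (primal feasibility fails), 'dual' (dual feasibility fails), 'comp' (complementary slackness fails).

Gradient of f: grad f(x) = Q x + c = (3, 3)
Constraint values g_i(x) = a_i^T x - b_i:
  g_1((-3, 3)) = 0
  g_2((-3, 3)) = -1
Stationarity residual: grad f(x) + sum_i lambda_i a_i = (3, 3)
  -> stationarity FAILS
Primal feasibility (all g_i <= 0): OK
Dual feasibility (all lambda_i >= 0): OK
Complementary slackness (lambda_i * g_i(x) = 0 for all i): OK

Verdict: the first failing condition is stationarity -> stat.

stat


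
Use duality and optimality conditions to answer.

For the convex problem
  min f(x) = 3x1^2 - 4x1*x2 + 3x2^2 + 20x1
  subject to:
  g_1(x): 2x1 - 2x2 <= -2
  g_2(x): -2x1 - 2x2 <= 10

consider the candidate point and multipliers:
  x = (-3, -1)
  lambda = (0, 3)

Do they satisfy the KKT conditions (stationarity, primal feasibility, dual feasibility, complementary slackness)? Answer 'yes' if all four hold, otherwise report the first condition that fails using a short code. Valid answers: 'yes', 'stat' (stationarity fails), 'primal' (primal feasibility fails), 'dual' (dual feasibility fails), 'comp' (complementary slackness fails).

Gradient of f: grad f(x) = Q x + c = (6, 6)
Constraint values g_i(x) = a_i^T x - b_i:
  g_1((-3, -1)) = -2
  g_2((-3, -1)) = -2
Stationarity residual: grad f(x) + sum_i lambda_i a_i = (0, 0)
  -> stationarity OK
Primal feasibility (all g_i <= 0): OK
Dual feasibility (all lambda_i >= 0): OK
Complementary slackness (lambda_i * g_i(x) = 0 for all i): FAILS

Verdict: the first failing condition is complementary_slackness -> comp.

comp


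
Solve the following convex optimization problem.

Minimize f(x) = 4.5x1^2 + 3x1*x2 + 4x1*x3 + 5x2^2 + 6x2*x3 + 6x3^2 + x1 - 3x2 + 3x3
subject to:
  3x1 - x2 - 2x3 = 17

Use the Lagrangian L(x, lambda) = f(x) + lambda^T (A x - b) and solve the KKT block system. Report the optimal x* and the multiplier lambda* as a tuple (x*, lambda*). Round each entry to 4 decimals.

Form the Lagrangian:
  L(x, lambda) = (1/2) x^T Q x + c^T x + lambda^T (A x - b)
Stationarity (grad_x L = 0): Q x + c + A^T lambda = 0.
Primal feasibility: A x = b.

This gives the KKT block system:
  [ Q   A^T ] [ x     ]   [-c ]
  [ A    0  ] [ lambda ] = [ b ]

Solving the linear system:
  x*      = (3.7791, 0.103, -2.8828)
  lambda* = (-7.9299)
  f(x*)   = 64.8146

x* = (3.7791, 0.103, -2.8828), lambda* = (-7.9299)


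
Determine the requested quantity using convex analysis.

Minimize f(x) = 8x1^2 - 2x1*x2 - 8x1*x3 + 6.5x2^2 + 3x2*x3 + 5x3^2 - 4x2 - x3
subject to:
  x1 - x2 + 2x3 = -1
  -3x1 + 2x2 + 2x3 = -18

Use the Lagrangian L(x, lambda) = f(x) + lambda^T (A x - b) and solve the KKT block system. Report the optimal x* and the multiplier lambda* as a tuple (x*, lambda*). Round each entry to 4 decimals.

Form the Lagrangian:
  L(x, lambda) = (1/2) x^T Q x + c^T x + lambda^T (A x - b)
Stationarity (grad_x L = 0): Q x + c + A^T lambda = 0.
Primal feasibility: A x = b.

This gives the KKT block system:
  [ Q   A^T ] [ x     ]   [-c ]
  [ A    0  ] [ lambda ] = [ b ]

Solving the linear system:
  x*      = (2.6723, -2.1036, -2.8879)
  lambda* = (4.0713, 24.7131)
  f(x*)   = 230.1044

x* = (2.6723, -2.1036, -2.8879), lambda* = (4.0713, 24.7131)


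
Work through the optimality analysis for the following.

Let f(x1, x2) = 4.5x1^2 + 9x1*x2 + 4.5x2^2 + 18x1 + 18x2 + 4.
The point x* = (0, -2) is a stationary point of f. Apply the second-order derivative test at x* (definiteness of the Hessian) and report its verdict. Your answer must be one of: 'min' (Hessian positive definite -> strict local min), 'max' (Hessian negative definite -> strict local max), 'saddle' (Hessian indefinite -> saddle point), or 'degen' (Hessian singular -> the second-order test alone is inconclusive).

Compute the Hessian H = grad^2 f:
  H = [[9, 9], [9, 9]]
Verify stationarity: grad f(x*) = H x* + g = (0, 0).
Eigenvalues of H: 0, 18.
H has a zero eigenvalue (singular; positive semidefinite but not definite), so H is neither positive definite, negative definite, nor indefinite. The second-order test alone is inconclusive -> degen.
(Indeed, f is constant along the null direction of H through x*, so x* is not a strict local extremum.)

degen


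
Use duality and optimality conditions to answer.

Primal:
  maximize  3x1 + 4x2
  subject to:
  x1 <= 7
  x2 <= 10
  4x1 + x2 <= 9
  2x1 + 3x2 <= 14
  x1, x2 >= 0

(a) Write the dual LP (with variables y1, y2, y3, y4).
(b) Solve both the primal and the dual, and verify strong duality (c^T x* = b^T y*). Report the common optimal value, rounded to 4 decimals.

The standard primal-dual pair for 'max c^T x s.t. A x <= b, x >= 0' is:
  Dual:  min b^T y  s.t.  A^T y >= c,  y >= 0.

So the dual LP is:
  minimize  7y1 + 10y2 + 9y3 + 14y4
  subject to:
    y1 + 4y3 + 2y4 >= 3
    y2 + y3 + 3y4 >= 4
    y1, y2, y3, y4 >= 0

Solving the primal: x* = (1.3, 3.8).
  primal value c^T x* = 19.1.
Solving the dual: y* = (0, 0, 0.1, 1.3).
  dual value b^T y* = 19.1.
Strong duality: c^T x* = b^T y*. Confirmed.

19.1


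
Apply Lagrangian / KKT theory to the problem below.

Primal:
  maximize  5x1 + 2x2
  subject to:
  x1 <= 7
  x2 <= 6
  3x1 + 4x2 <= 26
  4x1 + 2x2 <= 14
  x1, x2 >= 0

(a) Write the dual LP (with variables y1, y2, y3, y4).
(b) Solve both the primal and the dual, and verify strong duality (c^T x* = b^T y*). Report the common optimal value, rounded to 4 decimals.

The standard primal-dual pair for 'max c^T x s.t. A x <= b, x >= 0' is:
  Dual:  min b^T y  s.t.  A^T y >= c,  y >= 0.

So the dual LP is:
  minimize  7y1 + 6y2 + 26y3 + 14y4
  subject to:
    y1 + 3y3 + 4y4 >= 5
    y2 + 4y3 + 2y4 >= 2
    y1, y2, y3, y4 >= 0

Solving the primal: x* = (3.5, 0).
  primal value c^T x* = 17.5.
Solving the dual: y* = (0, 0, 0, 1.25).
  dual value b^T y* = 17.5.
Strong duality: c^T x* = b^T y*. Confirmed.

17.5


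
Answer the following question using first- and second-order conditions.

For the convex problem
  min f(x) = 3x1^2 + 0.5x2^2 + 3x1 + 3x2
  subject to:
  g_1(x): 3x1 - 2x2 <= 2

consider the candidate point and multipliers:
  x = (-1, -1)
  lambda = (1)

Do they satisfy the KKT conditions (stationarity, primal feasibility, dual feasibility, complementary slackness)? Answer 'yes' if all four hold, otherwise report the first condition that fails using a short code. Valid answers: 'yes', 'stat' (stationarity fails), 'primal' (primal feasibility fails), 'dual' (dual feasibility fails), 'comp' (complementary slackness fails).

Gradient of f: grad f(x) = Q x + c = (-3, 2)
Constraint values g_i(x) = a_i^T x - b_i:
  g_1((-1, -1)) = -3
Stationarity residual: grad f(x) + sum_i lambda_i a_i = (0, 0)
  -> stationarity OK
Primal feasibility (all g_i <= 0): OK
Dual feasibility (all lambda_i >= 0): OK
Complementary slackness (lambda_i * g_i(x) = 0 for all i): FAILS

Verdict: the first failing condition is complementary_slackness -> comp.

comp


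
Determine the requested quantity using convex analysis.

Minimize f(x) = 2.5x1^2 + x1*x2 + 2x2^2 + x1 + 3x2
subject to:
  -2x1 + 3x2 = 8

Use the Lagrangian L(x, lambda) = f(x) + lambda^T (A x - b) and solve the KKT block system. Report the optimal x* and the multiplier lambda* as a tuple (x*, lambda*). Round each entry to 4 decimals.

Form the Lagrangian:
  L(x, lambda) = (1/2) x^T Q x + c^T x + lambda^T (A x - b)
Stationarity (grad_x L = 0): Q x + c + A^T lambda = 0.
Primal feasibility: A x = b.

This gives the KKT block system:
  [ Q   A^T ] [ x     ]   [-c ]
  [ A    0  ] [ lambda ] = [ b ]

Solving the linear system:
  x*      = (-1.5753, 1.6164)
  lambda* = (-2.6301)
  f(x*)   = 12.1575

x* = (-1.5753, 1.6164), lambda* = (-2.6301)
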